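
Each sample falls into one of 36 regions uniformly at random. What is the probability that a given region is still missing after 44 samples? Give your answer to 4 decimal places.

0.2895

Each sample misses the fixed region with probability (36-1)/36 = 35/36, independently.
P(still missing after 44) = (35/36)^44 = 0.28952.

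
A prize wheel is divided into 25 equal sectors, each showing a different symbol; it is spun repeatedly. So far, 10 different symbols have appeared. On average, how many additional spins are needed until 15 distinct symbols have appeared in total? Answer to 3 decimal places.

With k distinct symbols already seen, the next new one takes an expected 25/(25-k) spins.
Sum over k = 10,...,14: E = 25/15 + 25/14 + 25/13 + 25/12 + 25/11 = 9.7315.

9.732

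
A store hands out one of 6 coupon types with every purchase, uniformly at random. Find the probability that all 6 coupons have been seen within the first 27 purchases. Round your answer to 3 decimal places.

0.957

By inclusion–exclusion over which coupons are missing,
P(all seen) = Σ_{j=0}^{6} (-1)^j C(6,j)((6-j)/6)^27
= 1.0000 - 0.0437 + 0.0003 - 0.0000 + 0.0000 - 0.0000 + 0.0000
= 0.9566.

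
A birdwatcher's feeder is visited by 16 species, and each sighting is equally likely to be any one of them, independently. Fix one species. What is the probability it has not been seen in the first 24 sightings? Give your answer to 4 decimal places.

On each sighting the fixed species fails to appear with probability 15/16.
P(still missing after 24) = (15/16)^24 = 0.21248.

0.2125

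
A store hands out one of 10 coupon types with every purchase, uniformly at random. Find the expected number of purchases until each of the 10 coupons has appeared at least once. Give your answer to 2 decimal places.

29.29

The wait to go from k to k+1 distinct coupons is geometric with mean 10/(10-k).
E[T] = 10/10 + 10/9 + 10/8 + ... + 10/2 + 10/1 = 10·H_{10}.
H_{10} = 2.929, so E[T] = 29.290.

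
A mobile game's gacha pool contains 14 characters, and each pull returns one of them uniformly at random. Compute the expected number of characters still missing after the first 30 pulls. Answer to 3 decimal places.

1.516

For each character, P(unseen after 30) = (13/14)^30 = 0.1083.
By linearity of expectation, E[unseen] = 14·(13/14)^30 = 1.5156.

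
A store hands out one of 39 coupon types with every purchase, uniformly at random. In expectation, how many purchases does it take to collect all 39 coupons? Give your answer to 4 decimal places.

The wait to go from k to k+1 distinct coupons is geometric with mean 39/(39-k).
E[T] = 39/39 + 39/38 + 39/37 + ... + 39/2 + 39/1 = 39·H_{39}.
H_{39} = 4.25354, so E[T] = 165.88818.

165.8882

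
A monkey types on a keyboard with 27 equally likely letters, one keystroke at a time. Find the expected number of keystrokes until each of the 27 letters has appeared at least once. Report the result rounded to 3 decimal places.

105.069

After k distinct letters have appeared, the next keystroke gives a new one with probability (27-k)/27, so the expected wait for the (k+1)-th is 27/(27-k).
E[T] = 27/27 + 27/26 + 27/25 + ... + 27/2 + 27/1 = 27·H_{27}.
H_{27} = 3.8915, so E[T] = 105.0693.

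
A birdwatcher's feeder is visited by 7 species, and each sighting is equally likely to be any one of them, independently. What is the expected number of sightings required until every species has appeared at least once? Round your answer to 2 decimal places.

The wait to go from k to k+1 distinct species is geometric with mean 7/(7-k).
E[T] = 7/7 + 7/6 + 7/5 + ... + 7/2 + 7/1 = 7·H_{7}.
H_{7} = 2.593, so E[T] = 18.150.

18.15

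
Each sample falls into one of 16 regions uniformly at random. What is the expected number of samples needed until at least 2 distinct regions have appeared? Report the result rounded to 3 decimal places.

With k distinct regions already seen, the next new one arrives after an expected 16/(16-k) samples.
Sum over k = 0,...,1: E = 16/16 + 16/15 = 2.0667.

2.067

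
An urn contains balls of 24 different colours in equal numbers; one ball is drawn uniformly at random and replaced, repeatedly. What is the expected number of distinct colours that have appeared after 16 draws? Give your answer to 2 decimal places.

11.85

For each colour, P(seen in 16 draws) = 1 - (23/24)^16 = 0.494.
By linearity of expectation, E[distinct seen] = 24·(1 - (23/24)^16) = 11.853.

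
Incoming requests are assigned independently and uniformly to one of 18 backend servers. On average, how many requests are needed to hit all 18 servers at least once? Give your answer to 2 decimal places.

Split into phases: going from k distinct to k+1 distinct takes on average 18/(18-k) requests.
E[T] = 18/18 + 18/17 + 18/16 + ... + 18/2 + 18/1 = 18·H_{18}.
H_{18} = 3.495, so E[T] = 62.912.

62.91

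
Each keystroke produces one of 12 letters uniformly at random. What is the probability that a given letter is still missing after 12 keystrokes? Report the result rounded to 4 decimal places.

On each keystroke the fixed letter fails to appear with probability 11/12.
P(still missing after 12) = (11/12)^12 = 0.35200.

0.3520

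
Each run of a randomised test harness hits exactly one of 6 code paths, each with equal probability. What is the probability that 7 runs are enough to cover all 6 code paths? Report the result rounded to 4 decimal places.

0.0540

By inclusion–exclusion over which code paths are missing,
P(all seen) = Σ_{j=0}^{6} (-1)^j C(6,j)((6-j)/6)^7
= 1.00000 - 1.67449 + 0.87791 - 0.15625 + 0.00686 - 0.00002 + 0.00000
= 0.05401.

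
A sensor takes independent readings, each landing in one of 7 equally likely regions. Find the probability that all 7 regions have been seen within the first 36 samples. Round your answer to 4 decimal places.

0.9729

By inclusion–exclusion over which regions are missing,
P(all seen) = Σ_{j=0}^{7} (-1)^j C(7,j)((7-j)/7)^36
= 1.00000 - 0.02723 + 0.00012 - 0.00000 + 0.00000 - 0.00000 + 0.00000 - 0.00000
= 0.97289.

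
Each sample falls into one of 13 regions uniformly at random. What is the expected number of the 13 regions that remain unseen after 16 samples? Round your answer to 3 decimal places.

3.612

For each region, P(unseen after 16) = (12/13)^16 = 0.2778.
By linearity of expectation, E[unseen] = 13·(12/13)^16 = 3.6120.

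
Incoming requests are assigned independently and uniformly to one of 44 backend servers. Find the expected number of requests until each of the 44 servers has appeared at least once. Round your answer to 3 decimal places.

The wait to go from k to k+1 distinct servers is geometric with mean 44/(44-k).
E[T] = 44/44 + 44/43 + 44/42 + ... + 44/2 + 44/1 = 44·H_{44}.
H_{44} = 4.3727, so E[T] = 192.3999.

192.400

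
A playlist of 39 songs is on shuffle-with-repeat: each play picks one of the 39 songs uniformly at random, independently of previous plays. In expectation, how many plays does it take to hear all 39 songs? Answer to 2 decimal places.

Split into phases: going from k distinct to k+1 distinct takes on average 39/(39-k) plays.
E[T] = 39/39 + 39/38 + 39/37 + ... + 39/2 + 39/1 = 39·H_{39}.
H_{39} = 4.254, so E[T] = 165.888.

165.89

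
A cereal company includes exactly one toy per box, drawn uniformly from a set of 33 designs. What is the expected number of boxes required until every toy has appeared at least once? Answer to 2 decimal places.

After k distinct toys have appeared, the next box gives a new one with probability (33-k)/33, so the expected wait for the (k+1)-th is 33/(33-k).
E[T] = 33/33 + 33/32 + 33/31 + ... + 33/2 + 33/1 = 33·H_{33}.
H_{33} = 4.089, so E[T] = 134.930.

134.93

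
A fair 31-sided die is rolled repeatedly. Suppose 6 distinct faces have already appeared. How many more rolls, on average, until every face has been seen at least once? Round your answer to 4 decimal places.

From k distinct to k+1 distinct takes on average 31/(31-k) rolls.
Sum over k = 6,...,30: E = 31/25 + 31/24 + 31/23 + ... + 31/2 + 31/1 = 118.29470.

118.2947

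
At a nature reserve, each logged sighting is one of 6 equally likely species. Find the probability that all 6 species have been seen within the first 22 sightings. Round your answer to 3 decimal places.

By inclusion–exclusion over which species are missing,
P(all seen) = Σ_{j=0}^{6} (-1)^j C(6,j)((6-j)/6)^22
= 1.0000 - 0.1087 + 0.0020 - 0.0000 + 0.0000 - 0.0000 + 0.0000
= 0.8933.

0.893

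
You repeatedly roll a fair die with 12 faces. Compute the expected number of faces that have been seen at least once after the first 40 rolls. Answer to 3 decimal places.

11.630

For each face, P(seen in 40 rolls) = 1 - (11/12)^40 = 0.9692.
By linearity of expectation, E[distinct seen] = 12·(1 - (11/12)^40) = 11.6305.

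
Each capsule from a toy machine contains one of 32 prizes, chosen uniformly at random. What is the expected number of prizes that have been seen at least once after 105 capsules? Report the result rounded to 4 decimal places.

30.8588

For each prize, P(seen in 105 capsules) = 1 - (31/32)^105 = 0.96434.
By linearity of expectation, E[distinct seen] = 32·(1 - (31/32)^105) = 30.85875.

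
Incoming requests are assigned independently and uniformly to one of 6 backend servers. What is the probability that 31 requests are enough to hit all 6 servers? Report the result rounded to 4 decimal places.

Let A_i be the event that server i is missing after 31 requests. By inclusion–exclusion on the A_i,
P(all seen) = Σ_{j=0}^{6} (-1)^j C(6,j)((6-j)/6)^31
= 1.00000 - 0.02106 + 0.00005 - 0.00000 + 0.00000 - 0.00000 + 0.00000
= 0.97899.

0.9790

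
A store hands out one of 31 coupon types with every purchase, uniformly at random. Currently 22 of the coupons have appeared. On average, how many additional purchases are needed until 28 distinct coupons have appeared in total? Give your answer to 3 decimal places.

30.865

With k distinct coupons already seen, the next new one takes an expected 31/(31-k) purchases.
Sum over k = 22,...,27: E = 31/9 + 31/8 + 31/7 + 31/6 + 31/5 + 31/4 = 30.8647.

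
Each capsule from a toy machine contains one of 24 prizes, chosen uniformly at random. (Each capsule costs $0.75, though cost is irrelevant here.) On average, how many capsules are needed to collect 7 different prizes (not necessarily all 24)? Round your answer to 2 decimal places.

Going from k to k+1 distinct takes a geometric number of capsules with mean 24/(24-k).
Sum over k = 0,...,6: E = 24/24 + 24/23 + 24/22 + ... + 24/19 + 24/18 = 8.074.

8.07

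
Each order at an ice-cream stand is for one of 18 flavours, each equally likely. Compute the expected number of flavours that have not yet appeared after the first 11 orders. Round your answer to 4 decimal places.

For each flavour, P(unseen after 11) = (17/18)^11 = 0.53326.
By linearity of expectation, E[unseen] = 18·(17/18)^11 = 9.59871.

9.5987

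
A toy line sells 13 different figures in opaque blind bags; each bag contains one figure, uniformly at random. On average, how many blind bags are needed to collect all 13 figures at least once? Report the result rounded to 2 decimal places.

After k distinct figures have appeared, the next blind bag gives a new one with probability (13-k)/13, so the expected wait for the (k+1)-th is 13/(13-k).
E[T] = 13/13 + 13/12 + 13/11 + ... + 13/2 + 13/1 = 13·H_{13}.
H_{13} = 3.180, so E[T] = 41.342.

41.34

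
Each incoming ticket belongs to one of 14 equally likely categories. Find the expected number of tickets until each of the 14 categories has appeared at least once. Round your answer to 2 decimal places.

45.52

The wait to go from k to k+1 distinct categories is geometric with mean 14/(14-k).
E[T] = 14/14 + 14/13 + 14/12 + ... + 14/2 + 14/1 = 14·H_{14}.
H_{14} = 3.252, so E[T] = 45.522.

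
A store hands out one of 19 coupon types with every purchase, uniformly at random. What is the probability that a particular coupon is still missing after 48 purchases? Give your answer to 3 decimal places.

0.075

Each purchase misses the fixed coupon with probability (19-1)/19 = 18/19, independently.
P(still missing after 48) = (18/19)^48 = 0.0746.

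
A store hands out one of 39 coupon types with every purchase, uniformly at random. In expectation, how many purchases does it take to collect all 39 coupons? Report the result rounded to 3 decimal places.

165.888

The wait to go from k to k+1 distinct coupons is geometric with mean 39/(39-k).
E[T] = 39/39 + 39/38 + 39/37 + ... + 39/2 + 39/1 = 39·H_{39}.
H_{39} = 4.2535, so E[T] = 165.8882.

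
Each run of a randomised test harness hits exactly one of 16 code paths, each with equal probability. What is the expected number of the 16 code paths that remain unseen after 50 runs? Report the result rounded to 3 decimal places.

0.635

For each code path, P(unseen after 50) = (15/16)^50 = 0.0397.
By linearity of expectation, E[unseen] = 16·(15/16)^50 = 0.6349.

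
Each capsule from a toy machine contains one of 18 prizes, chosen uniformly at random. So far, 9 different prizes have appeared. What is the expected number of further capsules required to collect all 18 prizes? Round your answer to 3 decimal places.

50.921

With k distinct prizes already seen, the next new one takes an expected 18/(18-k) capsules.
Sum over k = 9,...,17: E = 18/9 + 18/8 + 18/7 + ... + 18/2 + 18/1 = 50.9214.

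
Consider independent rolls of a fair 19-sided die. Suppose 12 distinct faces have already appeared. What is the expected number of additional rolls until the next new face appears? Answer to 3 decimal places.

2.714

The number of rolls until the next new face is geometric with success probability 7/19, so its mean is 19/7.
E = 19/7 = 2.7143.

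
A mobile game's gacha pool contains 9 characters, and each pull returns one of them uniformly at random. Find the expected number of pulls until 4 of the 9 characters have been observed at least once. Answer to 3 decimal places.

Going from k to k+1 distinct takes a geometric number of pulls with mean 9/(9-k).
Sum over k = 0,...,3: E = 9/9 + 9/8 + 9/7 + 9/6 = 4.9107.

4.911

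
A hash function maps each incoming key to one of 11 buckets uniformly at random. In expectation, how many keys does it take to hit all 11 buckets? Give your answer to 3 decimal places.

33.219

Split into phases: going from k distinct to k+1 distinct takes on average 11/(11-k) keys.
E[T] = 11/11 + 11/10 + 11/9 + ... + 11/2 + 11/1 = 11·H_{11}.
H_{11} = 3.0199, so E[T] = 33.2187.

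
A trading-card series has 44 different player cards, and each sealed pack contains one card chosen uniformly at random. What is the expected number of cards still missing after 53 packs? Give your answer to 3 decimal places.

13.010

For each card, P(unseen after 53) = (43/44)^53 = 0.2957.
By linearity of expectation, E[unseen] = 44·(43/44)^53 = 13.0103.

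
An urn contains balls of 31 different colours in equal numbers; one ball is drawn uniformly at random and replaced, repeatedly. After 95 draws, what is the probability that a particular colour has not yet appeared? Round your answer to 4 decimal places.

0.0444

On each draw the fixed colour fails to appear with probability 30/31.
P(still missing after 95) = (30/31)^95 = 0.04438.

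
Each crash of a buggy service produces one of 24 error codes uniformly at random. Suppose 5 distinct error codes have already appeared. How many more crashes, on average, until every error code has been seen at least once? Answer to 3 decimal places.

85.146

The wait to go from k to k+1 distinct error codes is geometric with mean 24/(24-k).
Sum over k = 5,...,23: E = 24/19 + 24/18 + 24/17 + ... + 24/2 + 24/1 = 85.1458.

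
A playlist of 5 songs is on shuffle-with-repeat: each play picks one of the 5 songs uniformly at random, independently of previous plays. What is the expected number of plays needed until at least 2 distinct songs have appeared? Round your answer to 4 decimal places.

With k distinct songs already seen, the next new one arrives after an expected 5/(5-k) plays.
Sum over k = 0,...,1: E = 5/5 + 5/4 = 2.25000.

2.2500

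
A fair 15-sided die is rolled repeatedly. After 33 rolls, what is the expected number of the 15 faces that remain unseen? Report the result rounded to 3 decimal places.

1.539

For each face, P(unseen after 33) = (14/15)^33 = 0.1026.
By linearity of expectation, E[unseen] = 15·(14/15)^33 = 1.5392.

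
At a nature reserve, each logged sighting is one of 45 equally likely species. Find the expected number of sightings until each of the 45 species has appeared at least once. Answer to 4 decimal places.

197.7727

Split into phases: going from k distinct to k+1 distinct takes on average 45/(45-k) sightings.
E[T] = 45/45 + 45/44 + 45/43 + ... + 45/2 + 45/1 = 45·H_{45}.
H_{45} = 4.39495, so E[T] = 197.77267.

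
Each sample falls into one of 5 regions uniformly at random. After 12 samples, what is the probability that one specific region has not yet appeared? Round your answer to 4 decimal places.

On each sample the fixed region fails to appear with probability 4/5.
P(still missing after 12) = (4/5)^12 = 0.06872.

0.0687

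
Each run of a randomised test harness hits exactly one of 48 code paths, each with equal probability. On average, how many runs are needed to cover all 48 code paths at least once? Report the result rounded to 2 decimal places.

Split into phases: going from k distinct to k+1 distinct takes on average 48/(48-k) runs.
E[T] = 48/48 + 48/47 + 48/46 + ... + 48/2 + 48/1 = 48·H_{48}.
H_{48} = 4.459, so E[T] = 214.022.

214.02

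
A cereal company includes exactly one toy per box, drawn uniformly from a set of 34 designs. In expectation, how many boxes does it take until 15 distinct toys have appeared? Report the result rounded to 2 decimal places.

19.40

With k distinct toys already seen, the next new one arrives after an expected 34/(34-k) boxes.
Sum over k = 0,...,14: E = 34/34 + 34/33 + 34/32 + ... + 34/21 + 34/20 = 19.396.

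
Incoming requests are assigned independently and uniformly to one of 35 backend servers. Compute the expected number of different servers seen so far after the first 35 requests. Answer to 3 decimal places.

For each server, P(seen in 35 requests) = 1 - (34/35)^35 = 0.6374.
By linearity of expectation, E[distinct seen] = 35·(1 - (34/35)^35) = 22.3104.

22.310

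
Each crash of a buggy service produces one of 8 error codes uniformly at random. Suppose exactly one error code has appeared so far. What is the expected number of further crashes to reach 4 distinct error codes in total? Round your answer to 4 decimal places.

4.0762

The wait to go from k to k+1 distinct error codes is geometric with mean 8/(8-k).
Sum over k = 1,...,3: E = 8/7 + 8/6 + 8/5 = 4.07619.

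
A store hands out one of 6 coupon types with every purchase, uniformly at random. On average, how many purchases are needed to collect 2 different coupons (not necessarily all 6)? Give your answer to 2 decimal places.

2.20

With k distinct coupons already seen, the next new one arrives after an expected 6/(6-k) purchases.
Sum over k = 0,...,1: E = 6/6 + 6/5 = 2.200.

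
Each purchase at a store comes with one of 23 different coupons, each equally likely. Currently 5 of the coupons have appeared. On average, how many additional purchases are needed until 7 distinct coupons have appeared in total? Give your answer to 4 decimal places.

With k distinct coupons already seen, the next new one takes an expected 23/(23-k) purchases.
Sum over k = 5,...,6: E = 23/18 + 23/17 = 2.63072.

2.6307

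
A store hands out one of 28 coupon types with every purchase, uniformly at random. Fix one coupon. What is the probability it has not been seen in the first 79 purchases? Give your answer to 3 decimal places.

0.057

Each purchase misses the fixed coupon with probability (28-1)/28 = 27/28, independently.
P(still missing after 79) = (27/28)^79 = 0.0565.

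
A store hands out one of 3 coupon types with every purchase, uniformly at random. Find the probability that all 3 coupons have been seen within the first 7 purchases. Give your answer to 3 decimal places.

0.826

By inclusion–exclusion over which coupons are missing,
P(all seen) = Σ_{j=0}^{3} (-1)^j C(3,j)((3-j)/3)^7
= 1.0000 - 0.1756 + 0.0014 - 0.0000
= 0.8258.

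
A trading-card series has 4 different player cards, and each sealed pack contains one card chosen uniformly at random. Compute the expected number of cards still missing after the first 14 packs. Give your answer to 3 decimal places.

0.071

For each card, P(unseen after 14) = (3/4)^14 = 0.0178.
By linearity of expectation, E[unseen] = 4·(3/4)^14 = 0.0713.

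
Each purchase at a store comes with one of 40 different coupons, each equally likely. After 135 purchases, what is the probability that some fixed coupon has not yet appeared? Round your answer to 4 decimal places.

Each purchase misses the fixed coupon with probability (40-1)/40 = 39/40, independently.
P(still missing after 135) = (39/40)^135 = 0.03278.

0.0328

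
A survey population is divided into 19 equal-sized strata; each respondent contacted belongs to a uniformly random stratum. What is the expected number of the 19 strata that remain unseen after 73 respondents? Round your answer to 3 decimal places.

For each stratum, P(unseen after 73) = (18/19)^73 = 0.0193.
By linearity of expectation, E[unseen] = 19·(18/19)^73 = 0.3670.

0.367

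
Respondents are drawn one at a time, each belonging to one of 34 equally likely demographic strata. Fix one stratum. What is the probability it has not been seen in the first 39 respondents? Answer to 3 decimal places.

0.312

Each respondent misses the fixed stratum with probability (34-1)/34 = 33/34, independently.
P(still missing after 39) = (33/34)^39 = 0.3122.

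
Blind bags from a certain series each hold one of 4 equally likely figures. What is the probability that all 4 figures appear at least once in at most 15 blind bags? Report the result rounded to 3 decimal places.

0.947

Let A_i be the event that figure i is missing after 15 blind bags. By inclusion–exclusion on the A_i,
P(all seen) = Σ_{j=0}^{4} (-1)^j C(4,j)((4-j)/4)^15
= 1.0000 - 0.0535 + 0.0002 - 0.0000 + 0.0000
= 0.9467.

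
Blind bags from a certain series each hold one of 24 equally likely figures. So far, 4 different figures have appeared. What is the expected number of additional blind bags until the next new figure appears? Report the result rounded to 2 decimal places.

Each blind bag yields a new figure with probability (24-4)/24 = 20/24, so the wait is geometric with mean 24/20.
E = 24/20 = 1.200.

1.20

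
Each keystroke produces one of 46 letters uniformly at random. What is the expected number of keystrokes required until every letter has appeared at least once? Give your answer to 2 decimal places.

Split into phases: going from k distinct to k+1 distinct takes on average 46/(46-k) keystrokes.
E[T] = 46/46 + 46/45 + 46/44 + ... + 46/2 + 46/1 = 46·H_{46}.
H_{46} = 4.417, so E[T] = 203.168.

203.17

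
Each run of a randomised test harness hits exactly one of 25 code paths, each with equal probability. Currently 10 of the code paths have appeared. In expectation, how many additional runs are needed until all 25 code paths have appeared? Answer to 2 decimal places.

82.96

The wait to go from k to k+1 distinct code paths is geometric with mean 25/(25-k).
Sum over k = 10,...,24: E = 25/15 + 25/14 + 25/13 + ... + 25/2 + 25/1 = 82.956.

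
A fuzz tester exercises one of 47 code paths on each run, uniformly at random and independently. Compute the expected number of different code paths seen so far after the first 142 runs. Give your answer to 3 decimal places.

For each code path, P(seen in 142 runs) = 1 - (46/47)^142 = 0.9528.
By linearity of expectation, E[distinct seen] = 47·(1 - (46/47)^142) = 44.7828.

44.783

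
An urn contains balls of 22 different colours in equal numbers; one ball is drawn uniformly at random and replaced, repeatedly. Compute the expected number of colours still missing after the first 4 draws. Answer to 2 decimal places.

18.26

For each colour, P(unseen after 4) = (21/22)^4 = 0.830.
By linearity of expectation, E[unseen] = 22·(21/22)^4 = 18.265.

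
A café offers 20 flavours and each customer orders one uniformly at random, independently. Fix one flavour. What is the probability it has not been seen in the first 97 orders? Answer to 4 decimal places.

Each order misses the fixed flavour with probability (20-1)/20 = 19/20, independently.
P(still missing after 97) = (19/20)^97 = 0.00691.

0.0069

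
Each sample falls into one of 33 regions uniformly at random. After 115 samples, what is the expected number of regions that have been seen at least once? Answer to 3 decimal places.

For each region, P(seen in 115 samples) = 1 - (32/33)^115 = 0.9710.
By linearity of expectation, E[distinct seen] = 33·(1 - (32/33)^115) = 32.0414.

32.041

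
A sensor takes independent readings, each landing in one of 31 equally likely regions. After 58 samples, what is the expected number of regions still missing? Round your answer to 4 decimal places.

4.6282

For each region, P(unseen after 58) = (30/31)^58 = 0.14930.
By linearity of expectation, E[unseen] = 31·(30/31)^58 = 4.62824.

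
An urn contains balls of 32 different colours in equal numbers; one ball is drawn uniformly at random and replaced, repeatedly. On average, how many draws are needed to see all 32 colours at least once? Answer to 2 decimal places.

The wait to go from k to k+1 distinct colours is geometric with mean 32/(32-k).
E[T] = 32/32 + 32/31 + 32/30 + ... + 32/2 + 32/1 = 32·H_{32}.
H_{32} = 4.058, so E[T] = 129.872.

129.87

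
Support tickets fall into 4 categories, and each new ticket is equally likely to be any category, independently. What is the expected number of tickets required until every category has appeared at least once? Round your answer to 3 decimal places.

8.333

Split into phases: going from k distinct to k+1 distinct takes on average 4/(4-k) tickets.
E[T] = 4/4 + 4/3 + 4/2 + 4/1 = 4·H_{4}.
H_{4} = 2.0833, so E[T] = 8.3333.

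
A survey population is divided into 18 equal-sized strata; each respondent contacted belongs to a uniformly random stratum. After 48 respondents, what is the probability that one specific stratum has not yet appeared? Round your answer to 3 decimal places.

Each respondent misses the fixed stratum with probability (18-1)/18 = 17/18, independently.
P(still missing after 48) = (17/18)^48 = 0.0643.

0.064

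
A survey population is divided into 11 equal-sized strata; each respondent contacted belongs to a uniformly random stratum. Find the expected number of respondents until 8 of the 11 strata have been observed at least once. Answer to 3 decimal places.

13.052

Going from k to k+1 distinct takes a geometric number of respondents with mean 11/(11-k).
Sum over k = 0,...,7: E = 11/11 + 11/10 + 11/9 + ... + 11/5 + 11/4 = 13.0520.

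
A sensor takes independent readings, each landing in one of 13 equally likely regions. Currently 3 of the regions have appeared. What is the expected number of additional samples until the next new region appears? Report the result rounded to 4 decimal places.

1.3000

Each sample yields a new region with probability (13-3)/13 = 10/13, so the wait is geometric with mean 13/10.
E = 13/10 = 1.30000.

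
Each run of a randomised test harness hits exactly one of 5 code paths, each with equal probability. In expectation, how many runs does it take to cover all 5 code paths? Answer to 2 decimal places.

Split into phases: going from k distinct to k+1 distinct takes on average 5/(5-k) runs.
E[T] = 5/5 + 5/4 + 5/3 + 5/2 + 5/1 = 5·H_{5}.
H_{5} = 2.283, so E[T] = 11.417.

11.42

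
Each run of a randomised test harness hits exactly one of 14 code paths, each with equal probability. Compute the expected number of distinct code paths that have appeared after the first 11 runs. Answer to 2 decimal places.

For each code path, P(seen in 11 runs) = 1 - (13/14)^11 = 0.557.
By linearity of expectation, E[distinct seen] = 14·(1 - (13/14)^11) = 7.804.

7.80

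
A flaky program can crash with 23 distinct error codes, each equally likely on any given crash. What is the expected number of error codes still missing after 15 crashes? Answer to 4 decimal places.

For each error code, P(unseen after 15) = (22/23)^15 = 0.51336.
By linearity of expectation, E[unseen] = 23·(22/23)^15 = 11.80730.

11.8073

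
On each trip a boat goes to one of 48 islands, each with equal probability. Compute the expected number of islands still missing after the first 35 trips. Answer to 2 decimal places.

For each island, P(unseen after 35) = (47/48)^35 = 0.479.
By linearity of expectation, E[unseen] = 48·(47/48)^35 = 22.973.

22.97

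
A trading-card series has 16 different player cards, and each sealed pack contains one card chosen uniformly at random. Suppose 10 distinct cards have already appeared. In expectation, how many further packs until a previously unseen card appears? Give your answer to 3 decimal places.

2.667

Each pack yields a new card with probability (16-10)/16 = 6/16, so the wait is geometric with mean 16/6.
E = 16/6 = 2.6667.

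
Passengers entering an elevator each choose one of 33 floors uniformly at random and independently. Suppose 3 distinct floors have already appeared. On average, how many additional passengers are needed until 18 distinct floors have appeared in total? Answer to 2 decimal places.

The wait to go from k to k+1 distinct floors is geometric with mean 33/(33-k).
Sum over k = 3,...,17: E = 33/30 + 33/29 + 33/28 + ... + 33/17 + 33/16 = 22.333.

22.33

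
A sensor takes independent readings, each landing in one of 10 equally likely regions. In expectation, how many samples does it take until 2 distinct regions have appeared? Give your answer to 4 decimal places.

2.1111

With k distinct regions already seen, the next new one arrives after an expected 10/(10-k) samples.
Sum over k = 0,...,1: E = 10/10 + 10/9 = 2.11111.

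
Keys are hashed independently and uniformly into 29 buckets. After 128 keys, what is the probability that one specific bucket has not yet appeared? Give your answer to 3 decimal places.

On each key the fixed bucket fails to appear with probability 28/29.
P(still missing after 128) = (28/29)^128 = 0.0112.

0.011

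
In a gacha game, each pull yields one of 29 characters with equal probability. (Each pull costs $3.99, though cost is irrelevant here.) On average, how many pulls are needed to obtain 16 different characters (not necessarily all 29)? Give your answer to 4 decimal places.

With k distinct characters already seen, the next new one arrives after an expected 29/(29-k) pulls.
Sum over k = 0,...,15: E = 29/29 + 29/28 + 29/27 + ... + 29/15 + 29/14 = 22.66408.

22.6641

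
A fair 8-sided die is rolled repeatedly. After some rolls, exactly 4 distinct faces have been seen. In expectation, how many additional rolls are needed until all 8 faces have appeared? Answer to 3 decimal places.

With k distinct faces already seen, the next new one takes an expected 8/(8-k) rolls.
Sum over k = 4,...,7: E = 8/4 + 8/3 + 8/2 + 8/1 = 16.6667.

16.667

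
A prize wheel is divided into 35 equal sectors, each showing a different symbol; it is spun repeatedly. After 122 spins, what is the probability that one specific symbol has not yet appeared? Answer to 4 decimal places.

0.0291

On each spin the fixed symbol fails to appear with probability 34/35.
P(still missing after 122) = (34/35)^122 = 0.02912.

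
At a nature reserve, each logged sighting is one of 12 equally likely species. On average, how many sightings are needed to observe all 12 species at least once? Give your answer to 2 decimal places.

Split into phases: going from k distinct to k+1 distinct takes on average 12/(12-k) sightings.
E[T] = 12/12 + 12/11 + 12/10 + ... + 12/2 + 12/1 = 12·H_{12}.
H_{12} = 3.103, so E[T] = 37.239.

37.24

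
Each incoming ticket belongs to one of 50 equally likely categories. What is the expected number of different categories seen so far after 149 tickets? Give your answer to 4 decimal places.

47.5359

For each category, P(seen in 149 tickets) = 1 - (49/50)^149 = 0.95072.
By linearity of expectation, E[distinct seen] = 50·(1 - (49/50)^149) = 47.53592.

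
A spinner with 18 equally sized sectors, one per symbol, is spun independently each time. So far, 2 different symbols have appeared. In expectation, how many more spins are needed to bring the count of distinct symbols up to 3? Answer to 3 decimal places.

1.125

The wait to go from k to k+1 distinct symbols is geometric with mean 18/(18-k).
Only the k = 2 term is needed: E = 18/16 = 1.1250.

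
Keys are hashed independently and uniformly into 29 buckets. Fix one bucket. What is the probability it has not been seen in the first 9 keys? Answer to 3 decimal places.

Each key misses the fixed bucket with probability (29-1)/29 = 28/29, independently.
P(still missing after 9) = (28/29)^9 = 0.7292.

0.729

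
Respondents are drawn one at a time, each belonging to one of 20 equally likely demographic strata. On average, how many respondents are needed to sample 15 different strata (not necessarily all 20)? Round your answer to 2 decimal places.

Going from k to k+1 distinct takes a geometric number of respondents with mean 20/(20-k).
Sum over k = 0,...,14: E = 20/20 + 20/19 + 20/18 + ... + 20/7 + 20/6 = 26.288.

26.29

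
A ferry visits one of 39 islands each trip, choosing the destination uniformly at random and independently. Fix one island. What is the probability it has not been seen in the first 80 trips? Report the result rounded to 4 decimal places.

0.1252

On each trip the fixed island fails to appear with probability 38/39.
P(still missing after 80) = (38/39)^80 = 0.12518.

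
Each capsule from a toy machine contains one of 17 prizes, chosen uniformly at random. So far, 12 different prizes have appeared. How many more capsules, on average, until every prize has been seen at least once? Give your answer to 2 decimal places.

38.82

With k distinct prizes already seen, the next new one takes an expected 17/(17-k) capsules.
Sum over k = 12,...,16: E = 17/5 + 17/4 + 17/3 + 17/2 + 17/1 = 38.817.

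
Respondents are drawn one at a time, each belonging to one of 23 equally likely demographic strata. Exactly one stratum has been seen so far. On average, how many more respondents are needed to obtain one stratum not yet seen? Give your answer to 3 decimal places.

Each respondent yields a new stratum with probability (23-1)/23 = 22/23, so the wait is geometric with mean 23/22.
E = 23/22 = 1.0455.

1.045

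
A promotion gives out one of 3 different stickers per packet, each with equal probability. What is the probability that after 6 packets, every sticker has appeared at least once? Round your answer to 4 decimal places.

By inclusion–exclusion over which stickers are missing,
P(all seen) = Σ_{j=0}^{3} (-1)^j C(3,j)((3-j)/3)^6
= 1.00000 - 0.26337 + 0.00412 - 0.00000
= 0.74074.

0.7407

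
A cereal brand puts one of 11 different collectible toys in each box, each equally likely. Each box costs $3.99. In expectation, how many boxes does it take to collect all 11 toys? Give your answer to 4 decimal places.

33.2187

After k distinct toys have appeared, the next box gives a new one with probability (11-k)/11, so the expected wait for the (k+1)-th is 11/(11-k).
E[T] = 11/11 + 11/10 + 11/9 + ... + 11/2 + 11/1 = 11·H_{11}.
H_{11} = 3.01988, so E[T] = 33.21865.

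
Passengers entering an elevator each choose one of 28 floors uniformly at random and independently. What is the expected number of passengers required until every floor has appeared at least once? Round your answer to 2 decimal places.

The wait to go from k to k+1 distinct floors is geometric with mean 28/(28-k).
E[T] = 28/28 + 28/27 + 28/26 + ... + 28/2 + 28/1 = 28·H_{28}.
H_{28} = 3.927, so E[T] = 109.961.

109.96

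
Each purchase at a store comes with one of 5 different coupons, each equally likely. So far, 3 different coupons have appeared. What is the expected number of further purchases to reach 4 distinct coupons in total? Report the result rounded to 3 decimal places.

The wait to go from k to k+1 distinct coupons is geometric with mean 5/(5-k).
Only the k = 3 term is needed: E = 5/2 = 2.5000.

2.500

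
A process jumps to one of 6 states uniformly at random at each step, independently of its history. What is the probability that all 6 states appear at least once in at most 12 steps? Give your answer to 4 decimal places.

By inclusion–exclusion over which states are missing,
P(all seen) = Σ_{j=0}^{6} (-1)^j C(6,j)((6-j)/6)^12
= 1.00000 - 0.67294 + 0.11561 - 0.00488 + 0.00003 - 0.00000 + 0.00000
= 0.43782.

0.4378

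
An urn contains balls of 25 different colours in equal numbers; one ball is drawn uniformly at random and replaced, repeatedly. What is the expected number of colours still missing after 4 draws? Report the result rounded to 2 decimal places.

21.23

For each colour, P(unseen after 4) = (24/25)^4 = 0.849.
By linearity of expectation, E[unseen] = 25·(24/25)^4 = 21.234.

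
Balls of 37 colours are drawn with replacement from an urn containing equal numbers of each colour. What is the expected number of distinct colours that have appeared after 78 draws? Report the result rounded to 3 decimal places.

For each colour, P(seen in 78 draws) = 1 - (36/37)^78 = 0.8820.
By linearity of expectation, E[distinct seen] = 37·(1 - (36/37)^78) = 32.6342.

32.634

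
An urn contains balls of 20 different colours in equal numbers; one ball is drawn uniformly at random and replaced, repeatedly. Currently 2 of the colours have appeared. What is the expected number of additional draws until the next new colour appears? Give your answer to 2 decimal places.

The number of draws until the next new colour is geometric with success probability 18/20, so its mean is 20/18.
E = 20/18 = 1.111.

1.11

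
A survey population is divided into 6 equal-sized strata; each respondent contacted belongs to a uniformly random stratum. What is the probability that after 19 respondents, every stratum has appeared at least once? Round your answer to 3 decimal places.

By inclusion–exclusion over which strata are missing,
P(all seen) = Σ_{j=0}^{6} (-1)^j C(6,j)((6-j)/6)^19
= 1.0000 - 0.1878 + 0.0068 - 0.0000 + 0.0000 - 0.0000 + 0.0000
= 0.8189.

0.819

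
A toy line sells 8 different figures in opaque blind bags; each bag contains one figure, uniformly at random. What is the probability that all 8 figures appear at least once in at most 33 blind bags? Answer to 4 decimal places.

Let A_i be the event that figure i is missing after 33 blind bags. By inclusion–exclusion on the A_i,
P(all seen) = Σ_{j=0}^{8} (-1)^j C(8,j)((8-j)/8)^33
= 1.00000 - 0.09758 + 0.00211 - 0.00001 + 0.00000 - 0.00000 + 0.00000 - 0.00000 + 0.00000
= 0.90452.

0.9045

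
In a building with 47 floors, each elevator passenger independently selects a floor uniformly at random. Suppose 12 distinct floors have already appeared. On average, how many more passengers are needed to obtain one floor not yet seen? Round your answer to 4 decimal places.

Each passenger yields a new floor with probability (47-12)/47 = 35/47, so the wait is geometric with mean 47/35.
E = 47/35 = 1.34286.

1.3429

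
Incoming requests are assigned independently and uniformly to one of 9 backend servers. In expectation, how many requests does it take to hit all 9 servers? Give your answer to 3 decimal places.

Split into phases: going from k distinct to k+1 distinct takes on average 9/(9-k) requests.
E[T] = 9/9 + 9/8 + 9/7 + ... + 9/2 + 9/1 = 9·H_{9}.
H_{9} = 2.8290, so E[T] = 25.4607.

25.461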